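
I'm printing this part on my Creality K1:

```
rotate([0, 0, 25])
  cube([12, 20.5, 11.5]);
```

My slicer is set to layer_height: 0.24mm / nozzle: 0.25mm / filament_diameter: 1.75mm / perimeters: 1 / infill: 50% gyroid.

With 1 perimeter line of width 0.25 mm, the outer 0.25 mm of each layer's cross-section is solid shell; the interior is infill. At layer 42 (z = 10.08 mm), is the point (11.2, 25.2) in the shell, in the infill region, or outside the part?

At z = 10.08 mm: the cube is present — its section is the full 12×20.5 rectangle; (rotated 25° about Z; rotation is an isometry so areas/perimeters/island counts are preserved). Overall, the cross-section is a single solid region. Undo the 25° rotation: the query point maps to (20.801, 18.106) in the un-rotated model frame. The nearest boundary edge runs (12.00, 0.00)→(12.00, 20.50); distance from the point to it = 8.80 mm. The point is not inside any of the regions above, so it lies outside the cross-section (8.80 mm from the nearest boundary).

outside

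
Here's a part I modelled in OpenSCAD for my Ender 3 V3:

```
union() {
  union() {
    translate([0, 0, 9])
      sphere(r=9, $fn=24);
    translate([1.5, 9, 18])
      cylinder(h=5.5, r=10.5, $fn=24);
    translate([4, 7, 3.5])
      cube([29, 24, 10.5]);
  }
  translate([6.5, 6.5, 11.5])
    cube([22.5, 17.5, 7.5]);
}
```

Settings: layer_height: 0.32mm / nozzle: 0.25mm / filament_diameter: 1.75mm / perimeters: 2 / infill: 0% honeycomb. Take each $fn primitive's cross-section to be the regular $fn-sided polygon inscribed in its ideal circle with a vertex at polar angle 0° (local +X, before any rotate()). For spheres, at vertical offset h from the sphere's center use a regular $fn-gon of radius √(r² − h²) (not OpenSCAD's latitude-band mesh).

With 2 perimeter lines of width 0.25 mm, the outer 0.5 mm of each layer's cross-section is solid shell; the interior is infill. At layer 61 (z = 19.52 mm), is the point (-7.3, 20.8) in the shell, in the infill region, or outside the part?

At z = 19.52 mm: the sphere is not intersected at this z (|z−center|=10.520 > r=9); the cylinder at (1.5, 9): section is a regular 24-gon, circumradius r=10.5; the cube at (4, 7) does not reach this height (z outside [3.5, 14]); Taking the union: only the r=10.5 cylinder at (1.5, 9) is present, so the union is just that shape — 1 connected region; the cube at (6.5, 6.5) is not intersected at this z (z outside [11.5, 19]); Merging all regions: only the result so far is present, so the union is just that shape — 1 connected region. Overall, the cross-section is a single solid region. The nearest boundary edge runs (-3.75, 18.09)→(-5.92, 16.42); distance from the point to it = 4.31 mm. The point is not inside any of the regions above, so it lies outside the cross-section (4.31 mm from the nearest boundary).

outside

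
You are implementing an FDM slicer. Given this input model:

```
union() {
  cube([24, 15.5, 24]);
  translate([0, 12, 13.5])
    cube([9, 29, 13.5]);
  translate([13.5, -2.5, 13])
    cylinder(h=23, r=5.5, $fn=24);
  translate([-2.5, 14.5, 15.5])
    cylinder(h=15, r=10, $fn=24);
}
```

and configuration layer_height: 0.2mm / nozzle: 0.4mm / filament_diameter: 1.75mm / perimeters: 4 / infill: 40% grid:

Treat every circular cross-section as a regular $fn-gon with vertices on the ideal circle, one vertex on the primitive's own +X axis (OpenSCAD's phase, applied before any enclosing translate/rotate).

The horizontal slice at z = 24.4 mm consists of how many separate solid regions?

2

At z = 24.4 mm: the cube does not reach this height (z outside [0, 24]); the cube at (0, 12) is present — its section is the full 9×29 rectangle; the r=5.5 cylinder at (13.5, -2.5) gives a regular 24-gon of circumradius 5.5 (constant along its height); the cylinder at (-2.5, 14.5): section is a regular 24-gon, circumradius r=10; Taking the union: the regions partially overlap (shared area 71.40 mm²), so overlapping operands fuse into one piece — 2 connected regions. The result has 2 disconnected regions.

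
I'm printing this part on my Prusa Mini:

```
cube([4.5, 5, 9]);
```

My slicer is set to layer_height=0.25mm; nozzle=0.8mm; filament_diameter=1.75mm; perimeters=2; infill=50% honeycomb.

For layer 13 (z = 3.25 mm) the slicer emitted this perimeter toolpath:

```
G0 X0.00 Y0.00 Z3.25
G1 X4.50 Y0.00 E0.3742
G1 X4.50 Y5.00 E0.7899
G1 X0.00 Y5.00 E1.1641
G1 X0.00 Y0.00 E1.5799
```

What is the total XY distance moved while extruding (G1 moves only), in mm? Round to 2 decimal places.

19.00 mm

Sum the Euclidean lengths of each G1 segment: total = 19.00 mm.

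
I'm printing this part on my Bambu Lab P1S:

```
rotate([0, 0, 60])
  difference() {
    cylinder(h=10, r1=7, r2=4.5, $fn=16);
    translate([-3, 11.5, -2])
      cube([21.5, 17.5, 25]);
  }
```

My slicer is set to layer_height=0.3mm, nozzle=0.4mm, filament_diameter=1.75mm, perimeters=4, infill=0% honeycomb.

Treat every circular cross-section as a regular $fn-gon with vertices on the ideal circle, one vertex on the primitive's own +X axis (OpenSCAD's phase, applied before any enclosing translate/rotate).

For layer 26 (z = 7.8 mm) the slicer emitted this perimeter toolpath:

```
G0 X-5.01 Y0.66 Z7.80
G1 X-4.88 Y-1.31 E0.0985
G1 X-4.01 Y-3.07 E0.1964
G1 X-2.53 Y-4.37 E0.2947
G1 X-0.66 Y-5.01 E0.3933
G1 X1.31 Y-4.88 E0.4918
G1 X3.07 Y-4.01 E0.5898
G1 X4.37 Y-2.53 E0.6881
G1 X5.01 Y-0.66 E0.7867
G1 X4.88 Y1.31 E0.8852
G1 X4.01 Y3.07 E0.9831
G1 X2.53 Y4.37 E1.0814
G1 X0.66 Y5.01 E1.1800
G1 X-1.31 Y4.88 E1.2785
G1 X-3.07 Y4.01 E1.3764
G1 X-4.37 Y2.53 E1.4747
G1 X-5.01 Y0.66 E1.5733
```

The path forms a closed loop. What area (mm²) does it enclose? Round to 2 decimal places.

78.12 mm²

Apply the shoelace formula to the sequence of (X, Y) vertices; enclosed area = 78.12 mm².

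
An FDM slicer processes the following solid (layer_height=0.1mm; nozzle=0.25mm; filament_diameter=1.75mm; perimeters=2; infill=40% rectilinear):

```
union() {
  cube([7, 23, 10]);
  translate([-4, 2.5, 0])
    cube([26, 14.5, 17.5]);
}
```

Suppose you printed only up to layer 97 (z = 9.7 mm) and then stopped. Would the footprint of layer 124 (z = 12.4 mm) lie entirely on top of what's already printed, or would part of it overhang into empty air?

entirely on top

Compare the two slices. At z = 9.7: the cube is present — its section is the full 7×23 rectangle (area 161.00 mm²); the cube at (-4, 2.5) (footprint 26×14.5) is included at this height (area 377.00 mm²); Merging all regions: the regions partially overlap — summed areas 538.00 mm² minus the doubly-counted overlap 101.50 mm² gives 436.50 mm² — area = 436.50 mm². At z = 12.4: the cube is absent (z outside [0, 10]); the 26×14.5 cube at (-4, 2.5) contributes its full rectangle (area 377.00 mm²); Taking the union: only the 26×14.5 cube at (-4, 2.5) is present, so the union is just that shape — area = 377.00 mm². Checking containment: the cross-section at z = 12.4 is a subset of the cross-section at z = 9.7.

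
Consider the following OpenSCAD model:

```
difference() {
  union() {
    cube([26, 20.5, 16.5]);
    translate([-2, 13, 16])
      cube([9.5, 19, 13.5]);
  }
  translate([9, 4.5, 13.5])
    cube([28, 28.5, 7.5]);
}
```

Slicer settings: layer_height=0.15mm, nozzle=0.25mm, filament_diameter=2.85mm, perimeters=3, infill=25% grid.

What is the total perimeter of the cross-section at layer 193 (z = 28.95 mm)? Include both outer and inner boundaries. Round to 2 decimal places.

At z = 28.95 mm: the cube is absent (z outside [0, 16.5]); the cube at (-2, 13) (footprint 9.5×19) is included at this height (perimeter 57.00 mm); Combining (union): only the 9.5×19 cube at (-2, 13) is present, so the union is just that shape — boundary = 57.00 mm; the cube at (9, 4.5) does not reach this height (z outside [13.5, 21]); Subtracting the remaining from the first: none of the subtracted shapes is present at this height, so the result so far is unchanged — boundary = 57.00 mm. Overall, the cross-section is a single solid region. Total boundary length (outer) = 57.00 mm.

57.00 mm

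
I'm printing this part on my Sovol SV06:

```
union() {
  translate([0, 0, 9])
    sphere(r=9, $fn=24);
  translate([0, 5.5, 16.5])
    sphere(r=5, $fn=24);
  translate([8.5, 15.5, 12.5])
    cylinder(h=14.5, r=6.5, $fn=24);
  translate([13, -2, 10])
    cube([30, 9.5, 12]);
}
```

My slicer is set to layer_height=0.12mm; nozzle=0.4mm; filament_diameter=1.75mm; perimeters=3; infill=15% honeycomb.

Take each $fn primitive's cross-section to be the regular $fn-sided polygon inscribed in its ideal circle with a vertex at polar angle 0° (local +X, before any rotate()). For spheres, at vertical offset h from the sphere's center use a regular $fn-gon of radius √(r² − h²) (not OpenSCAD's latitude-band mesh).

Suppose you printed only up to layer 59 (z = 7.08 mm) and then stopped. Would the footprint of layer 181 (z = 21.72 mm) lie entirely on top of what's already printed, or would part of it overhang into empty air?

part overhangs

Compare the two slices. At z = 7.08: the r=9 sphere slices to a regular 24-gon of circumradius 8.793 (√(r²−h²) with h=1.92 from center) (area = (24/2)·8.793²·sin(360°/24) = 240.12 mm²); the sphere at (0, 5.5) is absent (|z−center|=9.420 > r=5); the cylinder at (8.5, 15.5) is not intersected at this z (z outside [12.5, 27]); the cube at (13, -2) does not reach this height (z outside [10, 22]); Combining (union): only the r=9 sphere is present, so the union is just that shape — area = 240.12 mm². At z = 21.72: the sphere is not intersected at this z (|z−center|=12.720 > r=9); the sphere at (0, 5.5) does not reach this height (|z−center|=5.220 > r=5); the r=6.5 cylinder at (8.5, 15.5) gives a regular 24-gon of circumradius 6.5 (constant along its height) (area = (24/2)·6.500²·sin(360°/24) = 131.22 mm²); the cube at (13, -2) (footprint 30×9.5) is included at this height (area 285.00 mm²); Taking the union: the 2 present regions are separate (no shared area or edge), so areas and boundary lengths simply add and each stays a separate island — area = 416.22 mm². Checking containment: at z = 21.72 the cross-section extends beyond the z = 7.08 cross-section by about 416.22 mm².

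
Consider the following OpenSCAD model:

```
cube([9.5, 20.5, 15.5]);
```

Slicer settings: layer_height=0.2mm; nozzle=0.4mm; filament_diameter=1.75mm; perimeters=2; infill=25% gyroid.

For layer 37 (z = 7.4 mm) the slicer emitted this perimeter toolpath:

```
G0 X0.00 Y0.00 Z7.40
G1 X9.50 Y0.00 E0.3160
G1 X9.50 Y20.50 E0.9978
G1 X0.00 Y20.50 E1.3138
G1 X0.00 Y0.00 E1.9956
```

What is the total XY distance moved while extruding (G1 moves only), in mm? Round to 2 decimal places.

60.00 mm

Sum the Euclidean lengths of each G1 segment: total = 60.00 mm.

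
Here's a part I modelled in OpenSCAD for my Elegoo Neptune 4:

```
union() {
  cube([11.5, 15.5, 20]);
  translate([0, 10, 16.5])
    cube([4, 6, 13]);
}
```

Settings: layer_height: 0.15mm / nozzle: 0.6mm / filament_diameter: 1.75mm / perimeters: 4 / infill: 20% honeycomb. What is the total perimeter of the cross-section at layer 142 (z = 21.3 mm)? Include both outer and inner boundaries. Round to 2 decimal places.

20.00 mm

At z = 21.3 mm: the cube is not intersected at this z (z outside [0, 20]); the cube at (0, 10) is present — its section is the full 4×6 rectangle (perimeter 20.00 mm); Taking the union: only the 4×6 cube at (0, 10) is present, so the union is just that shape — boundary = 20.00 mm. Overall, the cross-section is a single solid region. Total boundary length (outer) = 20.00 mm.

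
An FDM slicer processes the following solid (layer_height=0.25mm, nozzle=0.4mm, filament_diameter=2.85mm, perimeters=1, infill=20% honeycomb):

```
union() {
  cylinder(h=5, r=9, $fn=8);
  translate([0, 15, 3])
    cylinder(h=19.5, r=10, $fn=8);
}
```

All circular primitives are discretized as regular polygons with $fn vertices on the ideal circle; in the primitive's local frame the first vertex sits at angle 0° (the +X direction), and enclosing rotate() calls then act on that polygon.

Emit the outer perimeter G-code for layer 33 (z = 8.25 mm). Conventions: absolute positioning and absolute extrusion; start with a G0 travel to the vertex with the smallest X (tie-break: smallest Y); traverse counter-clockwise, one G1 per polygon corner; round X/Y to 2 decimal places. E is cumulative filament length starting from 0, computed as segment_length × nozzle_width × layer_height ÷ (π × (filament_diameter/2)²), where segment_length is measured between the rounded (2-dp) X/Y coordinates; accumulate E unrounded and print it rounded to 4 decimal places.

G0 X-10.00 Y15.00 Z8.25
G1 X-7.07 Y7.93 E0.1200
G1 X0.00 Y5.00 E0.2399
G1 X7.07 Y7.93 E0.3599
G1 X10.00 Y15.00 E0.4799
G1 X7.07 Y22.07 E0.5998
G1 X0.00 Y25.00 E0.7198
G1 X-7.07 Y22.07 E0.8398
G1 X-10.00 Y15.00 E0.9597

At z = 8.25 mm: the cylinder is not intersected at this z (z outside [0, 5]); the r=10 cylinder at (0, 15) contributes a regular 8-gon of circumradius 10; Taking the union: only the r=10 cylinder at (0, 15) is present, so the union is just that shape — 1 connected region. The outline is a single polygon with 8 vertices. Extrusion per mm of travel: 0.4 × 0.25 / (π × 1.425²) = 0.015675. Accumulating E over each segment gives final E = 0.9597.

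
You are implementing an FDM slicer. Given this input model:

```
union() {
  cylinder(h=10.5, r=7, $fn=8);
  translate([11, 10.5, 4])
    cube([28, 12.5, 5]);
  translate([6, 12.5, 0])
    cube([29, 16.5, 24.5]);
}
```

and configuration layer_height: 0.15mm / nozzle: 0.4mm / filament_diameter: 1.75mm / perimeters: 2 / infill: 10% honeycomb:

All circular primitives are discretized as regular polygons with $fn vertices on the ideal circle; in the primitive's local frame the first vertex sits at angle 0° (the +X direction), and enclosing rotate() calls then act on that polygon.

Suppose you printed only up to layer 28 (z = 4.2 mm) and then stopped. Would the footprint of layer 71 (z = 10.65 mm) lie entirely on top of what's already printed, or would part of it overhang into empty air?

entirely on top

Compare the two slices. At z = 4.2: the cylinder: section is a regular 8-gon, circumradius r=7 (area = (8/2)·7.000²·sin(360°/8) = 138.59 mm²); the cube at (11, 10.5) is present — its section is the full 28×12.5 rectangle (area 350.00 mm²); the 29×16.5 cube at (6, 12.5) contributes its full rectangle (area 478.50 mm²); Merging all regions: the regions partially overlap — summed areas 967.09 mm² minus the doubly-counted overlap 252.00 mm² gives 715.09 mm² — area = 715.09 mm². At z = 10.65: the cylinder does not reach this height (z outside [0, 10.5]); the cube at (11, 10.5) does not reach this height (z outside [4, 9]); the 29×16.5 cube at (6, 12.5) contributes its full rectangle (area 478.50 mm²); Merging all regions: only the 29×16.5 cube at (6, 12.5) is present, so the union is just that shape — area = 478.50 mm². Checking containment: the cross-section at z = 10.65 is a subset of the cross-section at z = 4.2.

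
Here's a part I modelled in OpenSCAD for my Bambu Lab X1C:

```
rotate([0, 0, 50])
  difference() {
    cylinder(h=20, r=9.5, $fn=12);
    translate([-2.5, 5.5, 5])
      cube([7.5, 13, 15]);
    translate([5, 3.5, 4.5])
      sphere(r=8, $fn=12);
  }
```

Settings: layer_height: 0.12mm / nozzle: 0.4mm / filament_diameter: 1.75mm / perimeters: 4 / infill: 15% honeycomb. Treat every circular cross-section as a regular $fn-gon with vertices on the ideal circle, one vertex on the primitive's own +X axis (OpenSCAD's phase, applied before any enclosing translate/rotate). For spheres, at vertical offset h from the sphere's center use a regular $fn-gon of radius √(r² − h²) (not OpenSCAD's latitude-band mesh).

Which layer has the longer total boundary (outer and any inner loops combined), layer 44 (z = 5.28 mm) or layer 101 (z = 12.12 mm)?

Layer 44 (z = 5.28): the r=9.5 cylinder gives a regular 12-gon of circumradius 9.5 (constant along its height) (perimeter = 2·12·9.500·sin(180°/12) = 59.01 mm); the cube at (-2.5, 5.5) (footprint 7.5×13) is included at this height (perimeter 41.00 mm); the r=8 sphere at (5, 3.5) slices to a regular 12-gon of circumradius 7.962 (√(r²−h²) with h=0.78 from center) (perimeter = 2·12·7.962·sin(180°/12) = 49.46 mm); After the difference (first − rest): starting from the r=9.5 cylinder, the 7.5×13 cube at (-2.5, 5.5) partially overlaps it — only the 25.79 mm² overlap (of its 97.50 mm²) is removed, clipping the outline; the r=8 sphere at (5, 3.5) partially overlaps it — only the 102.33 mm² overlap (of its 190.17 mm²) is removed, clipping the outline — boundary = 59.56 mm; (rotated 50° about Z; rotation is an isometry so areas/perimeters/island counts are preserved). So its perimeter = 59.56 mm. Layer 101 (z = 12.12): the r=9.5 cylinder contributes a regular 12-gon of circumradius 9.5 (perimeter = 2·12·9.500·sin(180°/12) = 59.01 mm); the cube at (-2.5, 5.5) is present — its section is the full 7.5×13 rectangle (perimeter 41.00 mm); the r=8 sphere at (5, 3.5) contributes a regular 12-gon of circumradius √(8²−7.62²) = 2.436 (perimeter = 2·12·2.436·sin(180°/12) = 15.13 mm); After the difference (first − rest): starting from the r=9.5 cylinder, the 7.5×13 cube at (-2.5, 5.5) partially overlaps it — only the 25.79 mm² overlap (of its 97.50 mm²) is removed, clipping the outline; the r=8 sphere at (5, 3.5) partially overlaps it — only the 17.47 mm² overlap (of its 17.81 mm²) is removed, clipping the outline — boundary = 76.41 mm; (whole slice rotated 50° about Z — lengths, areas and connectivity unchanged). So its perimeter = 76.41 mm. Layer 101 is larger (76.41 vs 59.56 mm).

layer 101 (z = 12.12 mm)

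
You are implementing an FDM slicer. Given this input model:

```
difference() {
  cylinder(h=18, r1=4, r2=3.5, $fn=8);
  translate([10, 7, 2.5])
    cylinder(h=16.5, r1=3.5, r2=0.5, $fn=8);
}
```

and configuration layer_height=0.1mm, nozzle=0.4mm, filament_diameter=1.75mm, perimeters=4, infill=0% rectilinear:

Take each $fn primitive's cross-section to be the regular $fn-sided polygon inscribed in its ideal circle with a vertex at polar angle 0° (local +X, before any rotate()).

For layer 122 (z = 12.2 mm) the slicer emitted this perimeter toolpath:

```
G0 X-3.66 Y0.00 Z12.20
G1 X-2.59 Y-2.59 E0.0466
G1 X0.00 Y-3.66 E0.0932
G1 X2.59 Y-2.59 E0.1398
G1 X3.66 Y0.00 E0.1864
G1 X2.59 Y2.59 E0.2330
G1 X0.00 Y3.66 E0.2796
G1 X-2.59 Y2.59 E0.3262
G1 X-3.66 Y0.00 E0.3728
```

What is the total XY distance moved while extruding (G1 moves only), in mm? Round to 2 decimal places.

Sum the Euclidean lengths of each G1 segment: total = 22.42 mm.

22.42 mm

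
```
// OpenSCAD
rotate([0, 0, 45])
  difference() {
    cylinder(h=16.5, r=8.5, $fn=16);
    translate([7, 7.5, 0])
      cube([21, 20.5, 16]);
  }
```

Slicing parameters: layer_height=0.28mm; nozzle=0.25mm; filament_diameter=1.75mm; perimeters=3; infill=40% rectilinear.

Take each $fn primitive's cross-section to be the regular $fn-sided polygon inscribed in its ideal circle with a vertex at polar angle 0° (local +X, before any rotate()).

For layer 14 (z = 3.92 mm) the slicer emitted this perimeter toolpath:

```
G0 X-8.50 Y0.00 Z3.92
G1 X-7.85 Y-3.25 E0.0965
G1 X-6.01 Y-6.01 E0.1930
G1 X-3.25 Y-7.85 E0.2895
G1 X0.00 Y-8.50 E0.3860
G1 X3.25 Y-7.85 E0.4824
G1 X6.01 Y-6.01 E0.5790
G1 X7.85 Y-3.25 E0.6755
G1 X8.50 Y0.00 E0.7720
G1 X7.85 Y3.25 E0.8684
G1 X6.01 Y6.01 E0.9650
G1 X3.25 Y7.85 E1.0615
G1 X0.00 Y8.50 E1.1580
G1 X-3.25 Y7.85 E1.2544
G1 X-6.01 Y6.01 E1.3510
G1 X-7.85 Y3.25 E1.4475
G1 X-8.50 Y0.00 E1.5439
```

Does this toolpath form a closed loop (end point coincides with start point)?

Start point (G0): (-8.50, 0.00). End point (last G1): the path returns to the start — closed.

yes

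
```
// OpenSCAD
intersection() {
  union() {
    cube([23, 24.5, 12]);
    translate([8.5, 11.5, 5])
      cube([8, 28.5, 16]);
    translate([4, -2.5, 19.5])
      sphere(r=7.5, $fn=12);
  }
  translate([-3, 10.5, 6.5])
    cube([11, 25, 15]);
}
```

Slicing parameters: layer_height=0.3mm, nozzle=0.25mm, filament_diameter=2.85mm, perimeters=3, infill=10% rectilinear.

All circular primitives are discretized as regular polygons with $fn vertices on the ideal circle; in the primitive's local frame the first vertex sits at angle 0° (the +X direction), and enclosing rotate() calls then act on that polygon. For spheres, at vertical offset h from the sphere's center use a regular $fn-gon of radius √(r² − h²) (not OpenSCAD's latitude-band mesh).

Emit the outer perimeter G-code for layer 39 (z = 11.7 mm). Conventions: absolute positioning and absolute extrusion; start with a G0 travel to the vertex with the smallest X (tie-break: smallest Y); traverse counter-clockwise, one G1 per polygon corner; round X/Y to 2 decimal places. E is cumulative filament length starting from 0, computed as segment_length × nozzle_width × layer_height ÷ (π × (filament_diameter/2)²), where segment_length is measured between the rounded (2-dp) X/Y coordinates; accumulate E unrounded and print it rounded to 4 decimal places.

G0 X0.00 Y10.50 Z11.70
G1 X8.00 Y10.50 E0.0941
G1 X8.00 Y24.50 E0.2586
G1 X0.00 Y24.50 E0.3527
G1 X0.00 Y10.50 E0.5173

At z = 11.7 mm: the cube (footprint 23×24.5) is included at this height; the cube at (8.5, 11.5) (footprint 8×28.5) is included at this height; the sphere at (4, -2.5) does not reach this height (|z−center|=7.800 > r=7.5); Merging all regions: the regions partially overlap (shared area 104.00 mm²), so overlapping operands fuse into one piece — 1 connected region; the cube at (-3, 10.5) is present — its section is the full 11×25 rectangle; Keeping only the common overlap: the 11×25 cube at (-3, 10.5) partially overlaps that combined region; clipping to the common part keeps 112.00 mm² — 1 connected region. The outline is a single polygon with 4 vertices. Extrusion per mm of travel: 0.25 × 0.3 / (π × 1.425²) = 0.011757. Accumulating E over each segment gives final E = 0.5173.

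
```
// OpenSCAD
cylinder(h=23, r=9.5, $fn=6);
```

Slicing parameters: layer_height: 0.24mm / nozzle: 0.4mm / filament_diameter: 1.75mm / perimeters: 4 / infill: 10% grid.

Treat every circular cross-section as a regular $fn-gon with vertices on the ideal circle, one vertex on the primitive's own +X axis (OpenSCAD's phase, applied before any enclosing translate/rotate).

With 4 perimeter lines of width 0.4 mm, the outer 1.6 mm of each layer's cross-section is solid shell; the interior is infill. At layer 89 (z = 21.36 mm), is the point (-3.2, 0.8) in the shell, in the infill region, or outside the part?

infill

At z = 21.36 mm: the cylinder: section is a regular 6-gon, circumradius r=9.5. Overall, the cross-section is a single solid region. The nearest boundary edge runs (-4.75, 8.23)→(-9.50, 0.00); distance from the point to it = 5.06 mm. The point is inside the cross-section and 5.06 mm from the nearest boundary — more than the 1.6 mm shell width (4 × 0.4), so it's in the infill interior.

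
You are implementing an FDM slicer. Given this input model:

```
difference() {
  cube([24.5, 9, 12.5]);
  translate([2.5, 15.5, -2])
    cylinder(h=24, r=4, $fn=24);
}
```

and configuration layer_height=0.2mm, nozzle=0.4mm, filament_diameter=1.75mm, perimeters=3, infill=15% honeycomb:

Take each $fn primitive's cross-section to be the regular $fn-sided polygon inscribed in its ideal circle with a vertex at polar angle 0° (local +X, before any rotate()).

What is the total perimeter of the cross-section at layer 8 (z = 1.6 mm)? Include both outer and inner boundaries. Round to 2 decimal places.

67.00 mm

At z = 1.6 mm: the cube is present — its section is the full 24.5×9 rectangle (perimeter 67.00 mm); the cylinder at (2.5, 15.5): section is a regular 24-gon, circumradius r=4 (perimeter = 2·24·4.000·sin(180°/24) = 25.06 mm); After the difference (first − rest): starting from the 24.5×9 cube, the r=4 cylinder at (2.5, 15.5) misses the remaining region (no effect) — boundary = 67.00 mm. Overall, the cross-section is a single solid region. Total boundary length (outer) = 67.00 mm.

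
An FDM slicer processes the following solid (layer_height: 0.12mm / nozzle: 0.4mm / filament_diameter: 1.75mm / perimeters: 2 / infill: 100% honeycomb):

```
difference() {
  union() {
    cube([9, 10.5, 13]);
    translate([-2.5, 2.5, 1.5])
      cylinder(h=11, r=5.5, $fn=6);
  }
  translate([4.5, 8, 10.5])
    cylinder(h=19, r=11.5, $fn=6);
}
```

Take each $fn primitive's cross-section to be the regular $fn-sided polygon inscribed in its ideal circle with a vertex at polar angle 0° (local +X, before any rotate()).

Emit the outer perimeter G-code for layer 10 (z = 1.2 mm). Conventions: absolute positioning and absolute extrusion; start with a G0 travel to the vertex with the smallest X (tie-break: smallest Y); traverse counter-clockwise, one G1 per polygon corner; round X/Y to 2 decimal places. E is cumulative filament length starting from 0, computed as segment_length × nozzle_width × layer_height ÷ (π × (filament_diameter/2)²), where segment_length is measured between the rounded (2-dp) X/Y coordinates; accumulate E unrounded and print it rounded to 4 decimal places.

G0 X0.00 Y0.00 Z1.20
G1 X9.00 Y0.00 E0.1796
G1 X9.00 Y10.50 E0.3891
G1 X0.00 Y10.50 E0.5687
G1 X0.00 Y0.00 E0.7783

At z = 1.2 mm: the 9×10.5 cube contributes its full rectangle; the cylinder at (-2.5, 2.5) does not reach this height (z outside [1.5, 12.5]); Taking the union: only the 9×10.5 cube is present, so the union is just that shape — 1 connected region; the cylinder at (4.5, 8) does not reach this height (z outside [10.5, 29.5]); After the difference (first − rest): none of the subtracted shapes is present at this height, so the result so far is unchanged — 1 connected region. The outline is a single polygon with 4 vertices. Extrusion per mm of travel: 0.4 × 0.12 / (π × 0.875²) = 0.019956. Accumulating E over each segment gives final E = 0.7783.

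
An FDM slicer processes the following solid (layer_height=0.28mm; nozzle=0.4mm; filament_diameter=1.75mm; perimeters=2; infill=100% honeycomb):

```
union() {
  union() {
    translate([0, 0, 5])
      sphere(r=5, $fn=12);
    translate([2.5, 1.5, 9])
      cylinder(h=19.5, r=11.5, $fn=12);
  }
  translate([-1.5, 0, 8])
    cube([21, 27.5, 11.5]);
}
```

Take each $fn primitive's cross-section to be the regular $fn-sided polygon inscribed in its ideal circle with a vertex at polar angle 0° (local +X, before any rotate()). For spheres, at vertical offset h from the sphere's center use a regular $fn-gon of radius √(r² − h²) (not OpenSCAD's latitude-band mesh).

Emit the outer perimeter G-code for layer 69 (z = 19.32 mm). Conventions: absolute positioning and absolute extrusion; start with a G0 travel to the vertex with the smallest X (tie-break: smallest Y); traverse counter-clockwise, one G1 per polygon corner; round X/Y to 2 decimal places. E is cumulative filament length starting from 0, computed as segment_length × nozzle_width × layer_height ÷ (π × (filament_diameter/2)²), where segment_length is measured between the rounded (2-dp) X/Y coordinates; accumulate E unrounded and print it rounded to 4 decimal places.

G0 X-9.00 Y1.50 Z19.32
G1 X-7.46 Y-4.25 E0.2772
G1 X-3.25 Y-8.46 E0.5544
G1 X2.50 Y-10.00 E0.8316
G1 X8.25 Y-8.46 E1.1088
G1 X12.46 Y-4.25 E1.3860
G1 X13.60 Y0.00 E1.5909
G1 X19.50 Y0.00 E1.8656
G1 X19.50 Y27.50 E3.1462
G1 X-1.50 Y27.50 E4.1240
G1 X-1.50 Y11.93 E4.8490
G1 X-3.25 Y11.46 E4.9334
G1 X-7.46 Y7.25 E5.2106
G1 X-9.00 Y1.50 E5.4878

At z = 19.32 mm: the sphere is absent (|z−center|=14.320 > r=5); the r=11.5 cylinder at (2.5, 1.5) contributes a regular 12-gon of circumradius 11.5; Taking the union: only the r=11.5 cylinder at (2.5, 1.5) is present, so the union is just that shape — 1 connected region; the 21×27.5 cube at (-1.5, 0) contributes its full rectangle; Taking the union: the regions partially overlap (shared area 165.99 mm²), so overlapping operands fuse into one piece — 1 connected region. The outline is a single polygon with 13 vertices. Extrusion per mm of travel: 0.4 × 0.28 / (π × 0.875²) = 0.046564. Accumulating E over each segment gives final E = 5.4878.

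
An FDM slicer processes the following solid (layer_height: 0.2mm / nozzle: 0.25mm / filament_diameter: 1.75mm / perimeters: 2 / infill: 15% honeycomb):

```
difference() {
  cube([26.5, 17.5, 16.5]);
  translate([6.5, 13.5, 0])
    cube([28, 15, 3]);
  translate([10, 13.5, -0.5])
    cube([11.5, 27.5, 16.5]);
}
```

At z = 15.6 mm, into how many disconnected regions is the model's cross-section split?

1

At z = 15.6 mm: the cube is present — its section is the full 26.5×17.5 rectangle; the cube at (6.5, 13.5) does not reach this height (z outside [0, 3]); the 11.5×27.5 cube at (10, 13.5) contributes its full rectangle; Subtracting the remaining from the first: starting from the 26.5×17.5 cube, the 11.5×27.5 cube at (10, 13.5) partially overlaps it — only the 46.00 mm² overlap (of its 316.25 mm²) is removed, clipping the outline — 1 connected region. The result has 1 disconnected region.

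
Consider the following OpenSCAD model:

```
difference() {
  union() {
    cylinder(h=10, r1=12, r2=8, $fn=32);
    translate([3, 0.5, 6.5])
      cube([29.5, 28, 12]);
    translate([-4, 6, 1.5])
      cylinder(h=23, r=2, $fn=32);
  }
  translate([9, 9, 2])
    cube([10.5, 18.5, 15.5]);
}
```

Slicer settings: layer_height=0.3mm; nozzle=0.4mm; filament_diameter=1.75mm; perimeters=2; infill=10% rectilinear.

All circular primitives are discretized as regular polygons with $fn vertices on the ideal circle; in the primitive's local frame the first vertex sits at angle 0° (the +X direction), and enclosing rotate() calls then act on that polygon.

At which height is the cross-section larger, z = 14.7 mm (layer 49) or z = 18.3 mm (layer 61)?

Layer 49 (z = 14.7): the cone is absent (z outside [0, 10]); the cube at (3, 0.5) is present — its section is the full 29.5×28 rectangle (area 826.00 mm²); the r=2 cylinder at (-4, 6) contributes a regular 32-gon of circumradius 2 (area = (32/2)·2.000²·sin(360°/32) = 12.49 mm²); Combining (union): the 2 present regions are separate (no shared area or edge), so areas and boundary lengths simply add and each stays a separate island — area = 838.49 mm²; the cube at (9, 9) (footprint 10.5×18.5) is included at this height (area 194.25 mm²); After the difference (first − rest): starting from that combined region (838.49 mm²), the 10.5×18.5 cube at (9, 9) lies wholly inside it (removes its full 194.25 mm² and its 58.00 mm outline becomes a hole wall) — area = 644.24 mm². So its area = 644.24 mm². Layer 61 (z = 18.3): the cone is absent (z outside [0, 10]); the cube at (3, 0.5) is present — its section is the full 29.5×28 rectangle (area 826.00 mm²); the r=2 cylinder at (-4, 6) gives a regular 32-gon of circumradius 2 (constant along its height) (area = (32/2)·2.000²·sin(360°/32) = 12.49 mm²); Combining (union): the 2 present regions are separate (no shared area or edge), so areas and boundary lengths simply add and each stays a separate island — area = 838.49 mm²; the cube at (9, 9) is absent (z outside [2, 17.5]); Taking the first minus the rest: none of the subtracted shapes is present at this height, so that combined region is unchanged — area = 838.49 mm². So its area = 838.49 mm². Layer 61 is larger (838.49 vs 644.24 mm²).

layer 61 (z = 18.3 mm)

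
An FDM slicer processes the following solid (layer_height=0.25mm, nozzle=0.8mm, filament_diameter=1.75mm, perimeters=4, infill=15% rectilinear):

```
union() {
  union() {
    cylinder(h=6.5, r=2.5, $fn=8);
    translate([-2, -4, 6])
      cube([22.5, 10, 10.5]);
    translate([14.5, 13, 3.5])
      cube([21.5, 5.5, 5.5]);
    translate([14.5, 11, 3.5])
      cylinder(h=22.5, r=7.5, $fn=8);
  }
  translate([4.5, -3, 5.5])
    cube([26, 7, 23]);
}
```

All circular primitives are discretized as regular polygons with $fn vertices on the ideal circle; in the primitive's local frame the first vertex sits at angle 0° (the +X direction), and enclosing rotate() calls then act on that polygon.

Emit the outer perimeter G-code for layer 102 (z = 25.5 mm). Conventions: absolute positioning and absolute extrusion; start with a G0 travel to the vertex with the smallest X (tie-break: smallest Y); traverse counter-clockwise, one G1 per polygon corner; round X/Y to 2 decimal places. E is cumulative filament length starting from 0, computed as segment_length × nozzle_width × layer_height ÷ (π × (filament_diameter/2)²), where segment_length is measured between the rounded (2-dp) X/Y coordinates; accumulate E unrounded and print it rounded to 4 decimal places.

At z = 25.5 mm: the cylinder is absent (z outside [0, 6.5]); the cube at (-2, -4) is not intersected at this z (z outside [6, 16.5]); the cube at (14.5, 13) does not reach this height (z outside [3.5, 9]); the r=7.5 cylinder at (14.5, 11) contributes a regular 8-gon of circumradius 7.5; Merging all regions: only the r=7.5 cylinder at (14.5, 11) is present, so the union is just that shape — 1 connected region; the cube at (4.5, -3) (footprint 26×7) is included at this height; Combining (union): the regions partially overlap (shared area 0.60 mm²), so overlapping operands fuse into one piece — 1 connected region. The outline is a single polygon with 13 vertices. Extrusion per mm of travel: 0.8 × 0.25 / (π × 0.875²) = 0.083150. Accumulating E over each segment gives final E = 8.8862.

G0 X4.50 Y-3.00 Z25.50
G1 X30.50 Y-3.00 E2.1619
G1 X30.50 Y4.00 E2.7440
G1 X15.71 Y4.00 E3.9738
G1 X19.80 Y5.70 E4.3420
G1 X22.00 Y11.00 E4.8192
G1 X19.80 Y16.30 E5.2964
G1 X14.50 Y18.50 E5.7735
G1 X9.20 Y16.30 E6.2507
G1 X7.00 Y11.00 E6.7278
G1 X9.20 Y5.70 E7.2050
G1 X13.29 Y4.00 E7.5733
G1 X4.50 Y4.00 E8.3042
G1 X4.50 Y-3.00 E8.8862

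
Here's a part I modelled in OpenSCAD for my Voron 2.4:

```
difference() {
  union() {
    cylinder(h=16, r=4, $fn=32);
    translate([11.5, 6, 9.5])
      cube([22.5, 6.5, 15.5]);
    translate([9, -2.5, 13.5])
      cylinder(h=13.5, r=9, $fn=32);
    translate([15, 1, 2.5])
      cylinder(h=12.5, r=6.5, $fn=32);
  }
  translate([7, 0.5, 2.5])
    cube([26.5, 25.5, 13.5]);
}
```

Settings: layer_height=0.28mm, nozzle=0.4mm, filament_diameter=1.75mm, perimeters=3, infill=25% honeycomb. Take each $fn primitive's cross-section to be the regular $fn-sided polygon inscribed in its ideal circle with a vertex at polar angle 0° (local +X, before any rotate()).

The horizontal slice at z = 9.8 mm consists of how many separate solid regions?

3

At z = 9.8 mm: the cylinder: section is a regular 32-gon, circumradius r=4; the cube at (11.5, 6) is present — its section is the full 22.5×6.5 rectangle; the cylinder at (9, -2.5) does not reach this height (z outside [13.5, 27]); the r=6.5 cylinder at (15, 1) contributes a regular 32-gon of circumradius 6.5; Combining (union): the regions partially overlap (shared area 8.18 mm²), so overlapping operands fuse into one piece — 2 connected regions; the cube at (7, 0.5) is present — its section is the full 26.5×25.5 rectangle; After the difference (first − rest): starting from that combined region, the 26.5×25.5 cube at (7, 0.5) partially overlaps it — only the 207.23 mm² overlap (of its 675.75 mm²) is removed, clipping the outline — 3 connected regions. The result has 3 disconnected regions.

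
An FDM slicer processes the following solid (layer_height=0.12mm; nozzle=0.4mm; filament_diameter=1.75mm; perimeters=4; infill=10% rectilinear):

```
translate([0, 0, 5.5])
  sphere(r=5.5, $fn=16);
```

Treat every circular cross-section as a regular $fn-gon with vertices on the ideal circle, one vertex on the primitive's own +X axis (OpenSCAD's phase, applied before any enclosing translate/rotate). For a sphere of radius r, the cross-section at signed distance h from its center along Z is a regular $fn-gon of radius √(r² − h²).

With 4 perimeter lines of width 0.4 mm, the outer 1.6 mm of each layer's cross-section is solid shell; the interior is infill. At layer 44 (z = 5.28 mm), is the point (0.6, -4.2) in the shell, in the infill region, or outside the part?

At z = 5.28 mm: the sphere: section is a regular 16-gon, circumradius = √(r²−h²) = √(5.5²−0.22²) = 5.496. Overall, the cross-section is a single solid region. The nearest boundary edge runs (-0.00, -5.50)→(2.10, -5.08); distance from the point to it = 1.15 mm. The point is inside the cross-section, 1.15 mm from the nearest boundary — within the 1.6 mm shell band (4 × 0.4).

shell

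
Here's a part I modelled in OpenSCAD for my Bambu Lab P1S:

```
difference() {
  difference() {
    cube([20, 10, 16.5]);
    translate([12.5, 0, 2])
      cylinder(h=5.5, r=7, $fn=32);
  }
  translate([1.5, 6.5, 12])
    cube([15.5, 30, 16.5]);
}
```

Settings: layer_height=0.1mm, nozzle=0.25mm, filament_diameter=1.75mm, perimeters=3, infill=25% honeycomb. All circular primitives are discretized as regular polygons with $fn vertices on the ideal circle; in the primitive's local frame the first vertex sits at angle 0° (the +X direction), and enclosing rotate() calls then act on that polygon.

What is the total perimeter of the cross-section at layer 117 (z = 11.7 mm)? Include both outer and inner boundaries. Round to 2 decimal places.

60.00 mm

At z = 11.7 mm: the cube (footprint 20×10) is included at this height (perimeter 60.00 mm); the cylinder at (12.5, 0) is absent (z outside [2, 7.5]); After the difference (first − rest): none of the subtracted shapes is present at this height, so the 20×10 cube is unchanged — boundary = 60.00 mm; the cube at (1.5, 6.5) does not reach this height (z outside [12, 28.5]); Subtracting the remaining from the first: none of the subtracted shapes is present at this height, so that combined region is unchanged — boundary = 60.00 mm. Overall, the cross-section is a single solid region. Total boundary length (outer) = 60.00 mm.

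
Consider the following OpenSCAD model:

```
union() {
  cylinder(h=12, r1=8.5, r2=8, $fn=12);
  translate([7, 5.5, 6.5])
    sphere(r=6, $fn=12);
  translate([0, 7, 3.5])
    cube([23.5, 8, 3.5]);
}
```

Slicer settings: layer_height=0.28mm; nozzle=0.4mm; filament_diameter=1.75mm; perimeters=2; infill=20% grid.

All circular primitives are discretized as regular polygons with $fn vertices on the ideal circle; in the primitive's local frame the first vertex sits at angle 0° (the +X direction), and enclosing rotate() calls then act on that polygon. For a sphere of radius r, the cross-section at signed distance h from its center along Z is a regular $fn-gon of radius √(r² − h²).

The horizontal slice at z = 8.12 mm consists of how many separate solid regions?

1

At z = 8.12 mm: the cone (r1=8.5→r2=8) has section circumradius 8.162 here — a regular 12-gon; the r=6 sphere at (7, 5.5) contributes a regular 12-gon of circumradius √(6²−1.62²) = 5.777; the cube at (0, 7) does not reach this height (z outside [3.5, 7]); Combining (union): the regions partially overlap (shared area 32.90 mm²), so overlapping operands fuse into one piece — 1 connected region. The result has 1 disconnected region.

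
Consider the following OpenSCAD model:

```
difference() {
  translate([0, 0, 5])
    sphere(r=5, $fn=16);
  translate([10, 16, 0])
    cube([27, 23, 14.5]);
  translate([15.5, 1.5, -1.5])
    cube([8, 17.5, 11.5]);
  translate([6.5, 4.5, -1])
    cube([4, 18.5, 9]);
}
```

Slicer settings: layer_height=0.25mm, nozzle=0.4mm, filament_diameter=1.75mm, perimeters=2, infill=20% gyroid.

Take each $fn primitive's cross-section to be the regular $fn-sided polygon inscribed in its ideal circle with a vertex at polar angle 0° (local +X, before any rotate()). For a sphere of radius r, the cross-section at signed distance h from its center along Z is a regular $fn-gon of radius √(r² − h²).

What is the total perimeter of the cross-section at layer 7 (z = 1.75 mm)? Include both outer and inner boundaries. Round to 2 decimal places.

23.72 mm

At z = 1.75 mm: the r=5 sphere slices to a regular 16-gon of circumradius 3.800 (√(r²−h²) with h=3.25 from center) (perimeter = 2·16·3.800·sin(180°/16) = 23.72 mm); the cube at (10, 16) is present — its section is the full 27×23 rectangle (perimeter 100.00 mm); the 8×17.5 cube at (15.5, 1.5) contributes its full rectangle (perimeter 51.00 mm); the cube at (6.5, 4.5) (footprint 4×18.5) is included at this height (perimeter 45.00 mm); After the difference (first − rest): starting from the r=5 sphere, the 27×23 cube at (10, 16) misses the remaining region (no effect); the 8×17.5 cube at (15.5, 1.5) misses the remaining region (no effect); the 4×18.5 cube at (6.5, 4.5) misses the remaining region (no effect) — boundary = 23.72 mm. Overall, the cross-section is a single solid region. Total boundary length (outer) = 23.72 mm.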